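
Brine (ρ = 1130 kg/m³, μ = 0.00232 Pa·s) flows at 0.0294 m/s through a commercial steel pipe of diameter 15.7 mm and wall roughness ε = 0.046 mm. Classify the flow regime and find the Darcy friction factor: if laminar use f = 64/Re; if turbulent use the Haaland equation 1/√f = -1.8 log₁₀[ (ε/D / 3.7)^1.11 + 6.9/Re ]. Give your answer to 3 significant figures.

Re = ρVD/μ = 1130·0.0294·0.0157/0.00232 = 224.8.
Re < 2300 → laminar, so f = 64/Re = 0.2847 (roughness is irrelevant in laminar flow).

f ≈ 0.285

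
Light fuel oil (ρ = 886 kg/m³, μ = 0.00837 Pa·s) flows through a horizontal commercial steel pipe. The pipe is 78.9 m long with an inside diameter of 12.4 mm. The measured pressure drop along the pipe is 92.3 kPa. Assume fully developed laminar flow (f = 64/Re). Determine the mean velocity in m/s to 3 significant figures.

V ≈ 0.672 m/s

For laminar flow, f = 64/Re with Re = ρVD/μ, so Darcy-Weisbach reduces to ΔP = 32μLV/D². Solving for V: V = ΔP·D²/(32μL) = 9.23e+04·(0.0124)²/(32·0.00837·78.9) = 0.6716 m/s.
Check: Re = ρVD/μ = 886·0.6716·0.0124/0.00837 = 881.5 < 2300, so the laminar assumption holds.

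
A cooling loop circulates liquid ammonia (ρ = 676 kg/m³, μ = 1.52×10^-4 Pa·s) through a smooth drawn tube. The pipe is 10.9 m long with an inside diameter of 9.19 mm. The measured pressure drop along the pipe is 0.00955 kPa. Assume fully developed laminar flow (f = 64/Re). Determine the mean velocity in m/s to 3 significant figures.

V ≈ 0.0152 m/s

For laminar flow, f = 64/Re with Re = ρVD/μ, so Darcy-Weisbach reduces to ΔP = 32μLV/D². Solving for V: V = ΔP·D²/(32μL) = 9.55·(0.00919)²/(32·0.000152·10.9) = 0.01521 m/s.
Check: Re = ρVD/μ = 676·0.01521·0.00919/0.000152 = 621.8 < 2300, so the laminar assumption holds.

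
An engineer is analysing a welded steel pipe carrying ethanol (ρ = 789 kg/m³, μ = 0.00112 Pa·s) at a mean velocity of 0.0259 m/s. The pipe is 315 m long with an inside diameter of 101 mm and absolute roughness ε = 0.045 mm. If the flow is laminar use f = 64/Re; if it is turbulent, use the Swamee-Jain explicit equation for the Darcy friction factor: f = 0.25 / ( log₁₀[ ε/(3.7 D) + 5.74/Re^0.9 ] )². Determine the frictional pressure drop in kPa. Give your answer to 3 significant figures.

Reynolds number Re = ρVD/μ = 789 · 0.0259 · 0.101 / 0.00112 = 1843.
Re < 2300 → laminar flow, so f = 64/Re = 64/1843 = 0.03473 (the turbulent correlation is not needed).
Darcy-Weisbach: ΔP = f(L/D)(ρV²/2) = 0.03473·(315/0.101)·(789·0.0259²/2) = 0.03473·3119·0.2646 = 28.66 Pa.
ΔP = 28.66 Pa = 0.0287 kPa.

ΔP ≈ 0.0287 kPa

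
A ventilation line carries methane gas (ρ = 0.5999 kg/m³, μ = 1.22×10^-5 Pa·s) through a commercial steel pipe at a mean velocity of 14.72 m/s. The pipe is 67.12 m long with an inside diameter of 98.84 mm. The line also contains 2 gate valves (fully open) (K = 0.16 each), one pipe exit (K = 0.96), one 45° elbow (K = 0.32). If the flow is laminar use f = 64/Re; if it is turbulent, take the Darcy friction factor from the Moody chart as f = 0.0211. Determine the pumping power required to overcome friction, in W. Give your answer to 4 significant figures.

P ≈ 116.9 W

Reynolds number Re = ρVD/μ = 0.5999 · 14.72 · 0.09884 / 1.22e-05 = 7.154e+04.
Re > 4000 → turbulent; use the Moody-chart value f = 0.0211.
Total minor-loss coefficient ΣK = 2·0.16 + 1·0.96 + 1·0.32 = 1.6.
ΔP = [f·L/D + ΣK]·(ρV²/2) = [0.0211·67.12/0.09884 + 1.6]·(0.5999·14.72²/2) = [14.33 + 1.6]·64.99 = 1035 Pa.
Q = V·A = 14.72·0.007673 = 0.1129 m³/s.
Pumping power P = QΔP = 0.1129·1035 = 116.92 W = 116.9 W.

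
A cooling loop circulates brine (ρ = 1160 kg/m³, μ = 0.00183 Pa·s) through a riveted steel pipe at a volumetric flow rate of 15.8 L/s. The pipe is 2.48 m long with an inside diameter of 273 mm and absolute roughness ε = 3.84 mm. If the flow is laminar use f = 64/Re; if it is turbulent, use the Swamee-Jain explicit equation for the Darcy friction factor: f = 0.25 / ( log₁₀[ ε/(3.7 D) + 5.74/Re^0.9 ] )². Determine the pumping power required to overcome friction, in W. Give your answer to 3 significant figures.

P ≈ 0.268 W

Q = 15.8 L/s = 15.8/1000 = 0.0158 m³/s.
Cross-sectional area A = πD²/4 = π(0.273)²/4 = 0.05853 m²; mean velocity V = Q/A = 0.0158/0.05853 = 0.2699 m/s.
Reynolds number Re = ρVD/μ = 1160 · 0.2699 · 0.273 / 0.00183 = 4.671e+04.
Re > 4000 → turbulent. Relative roughness ε/D = 0.00384/0.273 = 0.0141. Swamee-Jain: f = 0.25/(log₁₀[0.0141/3.7 + 5.74/4.671e+04^0.9])² = 0.25/(log₁₀[0.0038 + 0.00036])² = 0.25/(-2.381)² = 0.04411.
Darcy-Weisbach: ΔP = f(L/D)(ρV²/2) = 0.04411·(2.48/0.273)·(1160·0.2699²/2) = 0.04411·9.084·42.26 = 16.93 Pa.
Pumping power P = QΔP = 0.0158·16.93 = 0.2675 W = 0.268 W.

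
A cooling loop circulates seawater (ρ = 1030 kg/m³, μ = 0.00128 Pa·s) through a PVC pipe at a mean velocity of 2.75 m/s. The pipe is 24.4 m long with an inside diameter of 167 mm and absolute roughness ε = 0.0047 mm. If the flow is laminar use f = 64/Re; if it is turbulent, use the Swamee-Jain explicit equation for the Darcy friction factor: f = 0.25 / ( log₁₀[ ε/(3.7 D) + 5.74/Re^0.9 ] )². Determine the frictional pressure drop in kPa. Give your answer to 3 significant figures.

ΔP ≈ 8.08 kPa

Reynolds number Re = ρVD/μ = 1030 · 2.75 · 0.167 / 0.00128 = 3.696e+05.
Re > 4000 → turbulent. Relative roughness ε/D = 4.7e-06/0.167 = 2.81e-05. Swamee-Jain: f = 0.25/(log₁₀[2.81e-05/3.7 + 5.74/3.696e+05^0.9])² = 0.25/(log₁₀[7.61e-06 + 5.6e-05])² = 0.25/(-4.197)² = 0.01419.
Darcy-Weisbach: ΔP = f(L/D)(ρV²/2) = 0.01419·(24.4/0.167)·(1030·2.75²/2) = 0.01419·146.1·3895 = 8078 Pa.
ΔP = 8078 Pa = 8.08 kPa.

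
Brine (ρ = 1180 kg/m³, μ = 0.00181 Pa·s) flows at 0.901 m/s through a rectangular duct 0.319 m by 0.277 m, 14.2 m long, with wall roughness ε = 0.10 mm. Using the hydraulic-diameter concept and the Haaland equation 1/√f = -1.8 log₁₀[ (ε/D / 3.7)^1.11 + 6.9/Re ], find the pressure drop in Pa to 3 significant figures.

Hydraulic diameter D_h = 4A/P = 4·(0.319·0.277)/(2·(0.319+0.277)) = 0.3535/1.192 = 0.2965 m.
Re = ρVD_h/μ = 1180·0.901·0.2965/0.00181 = 1.742e+05.
ε/D_h = 0.0001/0.2965 = 0.000337; Haaland gives 1/√f = -1.8 log₁₀[3.28e-05+3.96e-05] = 7.453, so f = 0.018.
ΔP = f(L/D_h)(ρV²/2) = 0.018·14.2/0.2965·479 = 413 Pa.

ΔP ≈ 413 Pa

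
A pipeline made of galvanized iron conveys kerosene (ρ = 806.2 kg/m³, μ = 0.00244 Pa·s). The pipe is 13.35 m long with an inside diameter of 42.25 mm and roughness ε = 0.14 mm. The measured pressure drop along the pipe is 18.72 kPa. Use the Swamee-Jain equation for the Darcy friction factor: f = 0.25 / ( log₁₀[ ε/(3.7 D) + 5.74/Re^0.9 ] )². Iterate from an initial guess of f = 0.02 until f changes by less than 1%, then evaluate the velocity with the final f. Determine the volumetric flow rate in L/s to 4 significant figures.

Rearranging Darcy-Weisbach: V = √(2·ΔP·D/(f·L·ρ)). With ε/D = 0.00014/0.04225 = 0.00331, iterate starting from f = 0.02:
  f = 0.02 → V = √(2·1.872e+04·0.04225/(0.02·13.35·806.2)) = 2.711 m/s; Re = ρVD/μ = 3.784e+04; f → 0.03023
  f = 0.03023 → V = 2.205 m/s; Re = 3.078e+04; f → 0.03083
  f = 0.03083 → V = 2.184 m/s; Re = 3.048e+04; f → 0.03086
Converged (Δf/f < 1%). With the final f = 0.03086: V = √(2·1.872e+04·0.04225/(0.03086·13.35·806.2)) = 2.182 m/s.
Q = V·A = 2.182·(π/4·0.04225²) = 0.00306 m³/s = 3.060 L/s.

Q ≈ 3.060 L/s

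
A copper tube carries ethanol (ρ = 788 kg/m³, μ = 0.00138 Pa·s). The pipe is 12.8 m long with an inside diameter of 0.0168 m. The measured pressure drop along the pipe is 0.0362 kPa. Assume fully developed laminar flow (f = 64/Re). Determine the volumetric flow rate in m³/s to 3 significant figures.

For laminar flow, f = 64/Re with Re = ρVD/μ, so Darcy-Weisbach reduces to ΔP = 32μLV/D². Solving for V: V = ΔP·D²/(32μL) = 36.2·(0.0168)²/(32·0.00138·12.8) = 0.01808 m/s.
Check: Re = ρVD/μ = 788·0.01808·0.0168/0.00138 = 173.4 < 2300, so the laminar assumption holds.
Q = V·A = 0.01808·(π/4·0.0168²) = 4.007e-06 m³/s = 4.01×10^-6 m³/s.

Q ≈ 4.01×10^-6 m³/s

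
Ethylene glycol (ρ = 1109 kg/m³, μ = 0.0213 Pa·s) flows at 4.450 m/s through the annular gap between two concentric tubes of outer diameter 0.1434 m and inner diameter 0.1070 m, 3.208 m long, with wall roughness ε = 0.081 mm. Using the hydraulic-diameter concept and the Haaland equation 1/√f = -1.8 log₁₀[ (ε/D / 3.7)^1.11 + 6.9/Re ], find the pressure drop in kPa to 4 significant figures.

Hydraulic diameter D_h = 4A/P = D_o - D_i = 0.1434 - 0.107 = 0.0364 m.
Re = ρVD_h/μ = 1109·4.45·0.0364/0.0213 = 8434.
ε/D_h = 8.1e-05/0.0364 = 0.00223; Haaland gives 1/√f = -1.8 log₁₀[0.000266+0.000818] = 5.337, so f = 0.03511.
ΔP = f(L/D_h)(ρV²/2) = 0.03511·3.208/0.0364·1.098e+04 = 3.398e+04 Pa.
ΔP = 33.98 kPa.

ΔP ≈ 33.98 kPa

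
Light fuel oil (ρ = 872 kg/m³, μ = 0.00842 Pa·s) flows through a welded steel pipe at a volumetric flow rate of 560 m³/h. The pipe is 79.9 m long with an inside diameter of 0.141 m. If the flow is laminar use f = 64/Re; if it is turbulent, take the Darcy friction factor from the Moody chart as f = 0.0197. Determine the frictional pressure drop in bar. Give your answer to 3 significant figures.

ΔP ≈ 4.83 bar

Q = 560 m³/h = 560/3600 = 0.1556 m³/s.
Cross-sectional area A = πD²/4 = π(0.141)²/4 = 0.01561 m²; mean velocity V = Q/A = 0.1556/0.01561 = 9.962 m/s.
Reynolds number Re = ρVD/μ = 872 · 9.962 · 0.141 / 0.00842 = 1.455e+05.
Re > 4000 → turbulent; use the Moody-chart value f = 0.0197.
Darcy-Weisbach: ΔP = f(L/D)(ρV²/2) = 0.0197·(79.9/0.141)·(872·9.962²/2) = 0.0197·566.7·4.327e+04 = 4.831e+05 Pa.
ΔP = 4.831e+05 Pa = 4.83 bar.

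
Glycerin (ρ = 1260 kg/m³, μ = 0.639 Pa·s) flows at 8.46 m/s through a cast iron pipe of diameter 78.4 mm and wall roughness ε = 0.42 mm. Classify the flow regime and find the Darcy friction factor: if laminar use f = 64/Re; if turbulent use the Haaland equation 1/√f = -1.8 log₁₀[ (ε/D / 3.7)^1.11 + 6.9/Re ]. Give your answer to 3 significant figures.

Re = ρVD/μ = 1260·8.46·0.0784/0.639 = 1308.
Re < 2300 → laminar, so f = 64/Re = 0.04894 (roughness is irrelevant in laminar flow).

f ≈ 0.0489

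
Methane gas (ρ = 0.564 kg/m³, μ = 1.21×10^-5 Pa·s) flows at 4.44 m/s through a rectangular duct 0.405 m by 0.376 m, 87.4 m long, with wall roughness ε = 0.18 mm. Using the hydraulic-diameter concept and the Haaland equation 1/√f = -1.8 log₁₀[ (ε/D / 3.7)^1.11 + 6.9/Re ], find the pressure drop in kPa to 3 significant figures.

ΔP ≈ 0.0255 kPa

Hydraulic diameter D_h = 4A/P = 4·(0.405·0.376)/(2·(0.405+0.376)) = 0.6091/1.562 = 0.39 m.
Re = ρVD_h/μ = 0.564·4.44·0.39/1.21e-05 = 8.07e+04.
ε/D_h = 0.00018/0.39 = 0.000462; Haaland gives 1/√f = -1.8 log₁₀[4.64e-05+8.55e-05] = 6.984, so f = 0.0205.
ΔP = f(L/D_h)(ρV²/2) = 0.0205·87.4/0.39·5.559 = 25.55 Pa.
ΔP = 0.0255 kPa.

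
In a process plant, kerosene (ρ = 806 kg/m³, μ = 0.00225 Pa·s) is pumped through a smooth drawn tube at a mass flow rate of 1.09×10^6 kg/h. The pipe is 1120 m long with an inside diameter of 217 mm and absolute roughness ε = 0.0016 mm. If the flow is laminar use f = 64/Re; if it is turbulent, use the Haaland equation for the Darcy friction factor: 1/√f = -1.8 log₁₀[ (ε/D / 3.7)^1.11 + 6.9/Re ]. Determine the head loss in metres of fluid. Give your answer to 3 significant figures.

ṁ = 1.09×10^6 kg/h = 1.09×10^6/3600 = 302.8 kg/s.
A = πD²/4 = π(0.217)²/4 = 0.03698 m²; mean velocity V = ṁ/(ρA) = 302.8/(806 · 0.03698) = 10.16 m/s.
Reynolds number Re = ρVD/μ = 806 · 10.16 · 0.217 / 0.00225 = 7.896e+05.
Re > 4000 → turbulent. Relative roughness ε/D = 1.6e-06/0.217 = 7.37e-06. Haaland: 1/√f = -1.8 log₁₀[(7.37e-06/3.7)^1.11 + 6.9/7.896e+05] = -1.8 log₁₀[4.7e-07 + 8.74e-06] = 9.064, so f = 0.01217.
Darcy-Weisbach: ΔP = f(L/D)(ρV²/2) = 0.01217·(1120/0.217)·(806·10.16²/2) = 0.01217·5161·4.158e+04 = 2.612e+06 Pa.
Head loss h_f = ΔP/(ρg) = 2.612e+06/(806·9.81) = 330 m.

h_f ≈ 330 m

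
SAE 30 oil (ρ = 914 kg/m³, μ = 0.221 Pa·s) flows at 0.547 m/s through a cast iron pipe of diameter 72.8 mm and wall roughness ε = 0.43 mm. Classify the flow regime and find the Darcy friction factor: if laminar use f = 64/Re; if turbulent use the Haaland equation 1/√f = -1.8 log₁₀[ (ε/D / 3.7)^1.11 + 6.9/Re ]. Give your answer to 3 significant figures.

f ≈ 0.389

Re = ρVD/μ = 914·0.547·0.0728/0.221 = 164.7.
Re < 2300 → laminar, so f = 64/Re = 0.3886 (roughness is irrelevant in laminar flow).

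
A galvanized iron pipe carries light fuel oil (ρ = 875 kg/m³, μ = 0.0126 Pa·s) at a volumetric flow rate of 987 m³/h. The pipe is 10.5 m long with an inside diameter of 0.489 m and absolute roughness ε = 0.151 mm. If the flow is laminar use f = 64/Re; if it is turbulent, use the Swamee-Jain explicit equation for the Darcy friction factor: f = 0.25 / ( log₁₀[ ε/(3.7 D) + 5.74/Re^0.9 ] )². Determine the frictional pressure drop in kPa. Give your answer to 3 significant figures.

ΔP ≈ 0.440 kPa

Q = 987 m³/h = 987/3600 = 0.2742 m³/s.
Cross-sectional area A = πD²/4 = π(0.489)²/4 = 0.1878 m²; mean velocity V = Q/A = 0.2742/0.1878 = 1.46 m/s.
Reynolds number Re = ρVD/μ = 875 · 1.46 · 0.489 / 0.0126 = 4.957e+04.
Re > 4000 → turbulent. Relative roughness ε/D = 0.000151/0.489 = 0.000309. Swamee-Jain: f = 0.25/(log₁₀[0.000309/3.7 + 5.74/4.957e+04^0.9])² = 0.25/(log₁₀[8.35e-05 + 0.000341])² = 0.25/(-3.372)² = 0.02199.
Darcy-Weisbach: ΔP = f(L/D)(ρV²/2) = 0.02199·(10.5/0.489)·(875·1.46²/2) = 0.02199·21.47·932.4 = 440.2 Pa.
ΔP = 440.2 Pa = 0.440 kPa.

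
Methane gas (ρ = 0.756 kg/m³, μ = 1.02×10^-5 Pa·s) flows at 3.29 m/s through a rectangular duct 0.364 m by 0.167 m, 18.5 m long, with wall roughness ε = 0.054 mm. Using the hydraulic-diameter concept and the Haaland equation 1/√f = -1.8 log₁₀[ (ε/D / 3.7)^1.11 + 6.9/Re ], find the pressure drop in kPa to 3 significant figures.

Hydraulic diameter D_h = 4A/P = 4·(0.364·0.167)/(2·(0.364+0.167)) = 0.2432/1.062 = 0.229 m.
Re = ρVD_h/μ = 0.756·3.29·0.229/1.02e-05 = 5.583e+04.
ε/D_h = 5.4e-05/0.229 = 0.000236; Haaland gives 1/√f = -1.8 log₁₀[2.2e-05+0.000124] = 6.906, so f = 0.02097.
ΔP = f(L/D_h)(ρV²/2) = 0.02097·18.5/0.229·4.092 = 6.931 Pa.
ΔP = 0.00693 kPa.

ΔP ≈ 0.00693 kPa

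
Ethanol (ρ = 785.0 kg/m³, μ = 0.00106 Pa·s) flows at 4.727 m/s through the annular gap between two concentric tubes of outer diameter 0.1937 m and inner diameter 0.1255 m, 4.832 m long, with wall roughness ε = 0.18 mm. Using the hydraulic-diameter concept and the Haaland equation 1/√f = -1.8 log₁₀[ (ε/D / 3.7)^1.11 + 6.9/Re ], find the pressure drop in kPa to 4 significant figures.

ΔP ≈ 16.06 kPa

Hydraulic diameter D_h = 4A/P = D_o - D_i = 0.1937 - 0.1255 = 0.0682 m.
Re = ρVD_h/μ = 785·4.727·0.0682/0.00106 = 2.387e+05.
ε/D_h = 0.00018/0.0682 = 0.00264; Haaland gives 1/√f = -1.8 log₁₀[0.000321+2.89e-05] = 6.22, so f = 0.02585.
ΔP = f(L/D_h)(ρV²/2) = 0.02585·4.832/0.0682·8770 = 1.606e+04 Pa.
ΔP = 16.06 kPa.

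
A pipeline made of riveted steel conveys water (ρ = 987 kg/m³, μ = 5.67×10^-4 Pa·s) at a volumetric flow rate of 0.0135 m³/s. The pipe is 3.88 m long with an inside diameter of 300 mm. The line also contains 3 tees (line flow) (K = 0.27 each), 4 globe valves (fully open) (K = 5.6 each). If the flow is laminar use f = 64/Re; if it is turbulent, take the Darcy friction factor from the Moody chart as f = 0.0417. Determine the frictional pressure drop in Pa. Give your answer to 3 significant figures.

ΔP ≈ 428 Pa

Cross-sectional area A = πD²/4 = π(0.3)²/4 = 0.07069 m²; mean velocity V = Q/A = 0.0135/0.07069 = 0.191 m/s.
Reynolds number Re = ρVD/μ = 987 · 0.191 · 0.3 / 0.000567 = 9.974e+04.
Re > 4000 → turbulent; use the Moody-chart value f = 0.0417.
Total minor-loss coefficient ΣK = 3·0.27 + 4·5.6 = 23.2.
ΔP = [f·L/D + ΣK]·(ρV²/2) = [0.0417·3.88/0.3 + 23.2]·(987·0.191²/2) = [0.5393 + 23.2]·18 = 427.5 Pa.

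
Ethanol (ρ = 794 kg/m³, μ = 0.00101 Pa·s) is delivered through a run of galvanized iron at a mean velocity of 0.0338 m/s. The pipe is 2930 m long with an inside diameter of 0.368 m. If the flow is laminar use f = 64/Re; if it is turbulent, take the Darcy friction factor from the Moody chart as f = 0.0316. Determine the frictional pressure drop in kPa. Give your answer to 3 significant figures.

ΔP ≈ 0.114 kPa

Reynolds number Re = ρVD/μ = 794 · 0.0338 · 0.368 / 0.00101 = 9778.
Re > 4000 → turbulent; use the Moody-chart value f = 0.0316.
Darcy-Weisbach: ΔP = f(L/D)(ρV²/2) = 0.0316·(2930/0.368)·(794·0.0338²/2) = 0.0316·7962·0.4535 = 114.1 Pa.
ΔP = 114.1 Pa = 0.114 kPa.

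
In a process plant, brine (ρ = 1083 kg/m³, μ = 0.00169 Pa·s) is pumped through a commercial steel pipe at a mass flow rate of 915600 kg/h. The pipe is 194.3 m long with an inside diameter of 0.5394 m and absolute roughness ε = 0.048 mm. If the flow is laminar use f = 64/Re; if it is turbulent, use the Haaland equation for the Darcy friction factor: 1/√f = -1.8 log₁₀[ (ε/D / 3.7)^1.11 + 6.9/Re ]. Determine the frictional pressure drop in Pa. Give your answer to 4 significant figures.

ΔP ≈ 3044 Pa

ṁ = 915600 kg/h = 915600/3600 = 254.3 kg/s.
A = πD²/4 = π(0.5394)²/4 = 0.2285 m²; mean velocity V = ṁ/(ρA) = 254.3/(1083 · 0.2285) = 1.028 m/s.
Reynolds number Re = ρVD/μ = 1083 · 1.028 · 0.5394 / 0.00169 = 3.552e+05.
Re > 4000 → turbulent. Relative roughness ε/D = 4.8e-05/0.5394 = 8.9e-05. Haaland: 1/√f = -1.8 log₁₀[(8.9e-05/3.7)^1.11 + 6.9/3.552e+05] = -1.8 log₁₀[7.47e-06 + 1.94e-05] = 8.227, so f = 0.01478.
Darcy-Weisbach: ΔP = f(L/D)(ρV²/2) = 0.01478·(194.3/0.5394)·(1083·1.028²/2) = 0.01478·360.2·571.9 = 3044 Pa.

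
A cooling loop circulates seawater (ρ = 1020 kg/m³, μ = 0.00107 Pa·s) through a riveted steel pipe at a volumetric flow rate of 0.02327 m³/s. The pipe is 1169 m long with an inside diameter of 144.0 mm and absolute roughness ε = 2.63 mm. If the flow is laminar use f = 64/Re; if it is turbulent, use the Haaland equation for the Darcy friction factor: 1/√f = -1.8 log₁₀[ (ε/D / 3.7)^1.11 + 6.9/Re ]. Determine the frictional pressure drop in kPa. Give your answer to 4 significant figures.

Cross-sectional area A = πD²/4 = π(0.144)²/4 = 0.01629 m²; mean velocity V = Q/A = 0.02327/0.01629 = 1.429 m/s.
Reynolds number Re = ρVD/μ = 1020 · 1.429 · 0.144 / 0.00107 = 1.961e+05.
Re > 4000 → turbulent. Relative roughness ε/D = 0.00263/0.144 = 0.0183. Haaland: 1/√f = -1.8 log₁₀[(0.0183/3.7)^1.11 + 6.9/1.961e+05] = -1.8 log₁₀[0.00275 + 3.52e-05] = 4.599, so f = 0.04729.
Darcy-Weisbach: ΔP = f(L/D)(ρV²/2) = 0.04729·(1169/0.144)·(1020·1.429²/2) = 0.04729·8118·1041 = 3.997e+05 Pa.
ΔP = 3.997e+05 Pa = 399.7 kPa.

ΔP ≈ 399.7 kPa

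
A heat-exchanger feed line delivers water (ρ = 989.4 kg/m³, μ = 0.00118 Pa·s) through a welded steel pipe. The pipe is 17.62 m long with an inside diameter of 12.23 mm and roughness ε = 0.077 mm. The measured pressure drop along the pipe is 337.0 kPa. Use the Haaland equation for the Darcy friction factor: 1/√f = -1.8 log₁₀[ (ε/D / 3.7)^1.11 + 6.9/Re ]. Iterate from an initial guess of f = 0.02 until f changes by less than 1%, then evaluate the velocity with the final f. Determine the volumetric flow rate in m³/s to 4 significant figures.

Q ≈ 4.346×10^-4 m³/s

Rearranging Darcy-Weisbach: V = √(2·ΔP·D/(f·L·ρ)). With ε/D = 7.7e-05/0.01223 = 0.0063, iterate starting from f = 0.02:
  f = 0.02 → V = √(2·3.37e+05·0.01223/(0.02·17.62·989.4)) = 4.862 m/s; Re = ρVD/μ = 4.986e+04; f → 0.03412
  f = 0.03412 → V = 3.723 m/s; Re = 3.818e+04; f → 0.03454
  f = 0.03454 → V = 3.7 m/s; Re = 3.794e+04; f → 0.03455
Converged (Δf/f < 1%). With the final f = 0.03455: V = √(2·3.37e+05·0.01223/(0.03455·17.62·989.4)) = 3.7 m/s.
Q = V·A = 3.7·(π/4·0.01223²) = 0.0004346 m³/s = 4.346×10^-4 m³/s.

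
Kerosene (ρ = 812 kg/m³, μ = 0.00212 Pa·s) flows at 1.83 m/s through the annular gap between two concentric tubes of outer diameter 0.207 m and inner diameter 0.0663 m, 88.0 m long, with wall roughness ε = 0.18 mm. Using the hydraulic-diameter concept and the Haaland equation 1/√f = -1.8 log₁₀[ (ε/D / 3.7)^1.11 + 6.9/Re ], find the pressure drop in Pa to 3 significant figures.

Hydraulic diameter D_h = 4A/P = D_o - D_i = 0.207 - 0.0663 = 0.1407 m.
Re = ρVD_h/μ = 812·1.83·0.1407/0.00212 = 9.862e+04.
ε/D_h = 0.00018/0.1407 = 0.00128; Haaland gives 1/√f = -1.8 log₁₀[0.000144+7e-05] = 6.606, so f = 0.02292.
ΔP = f(L/D_h)(ρV²/2) = 0.02292·88/0.1407·1360 = 1.949e+04 Pa.

ΔP ≈ 19500 Pa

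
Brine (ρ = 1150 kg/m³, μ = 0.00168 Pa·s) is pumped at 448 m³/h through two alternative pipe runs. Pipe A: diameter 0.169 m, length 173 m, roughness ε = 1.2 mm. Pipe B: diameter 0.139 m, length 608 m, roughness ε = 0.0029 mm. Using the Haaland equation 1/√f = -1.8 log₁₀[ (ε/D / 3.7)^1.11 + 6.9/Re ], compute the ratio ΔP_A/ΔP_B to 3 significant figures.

ΔP_A/ΔP_B ≈ 0.294

Pipe A: V = Q/A = 0.1244/0.02243 = 5.548 m/s; Re = 6.418e+05; ε/D = 0.0071; Haaland → f = 0.03404; ΔP_A = f(L/D)(ρV²/2) = 6.167e+05 Pa.
Pipe B: V = Q/A = 0.1244/0.01517 = 8.201 m/s; Re = 7.803e+05; ε/D = 2.09e-05; Haaland → f = 0.01242; ΔP_B = f(L/D)(ρV²/2) = 2.1e+06 Pa.
ΔP_A/ΔP_B = 6.167e+05/2.1e+06 = 0.294.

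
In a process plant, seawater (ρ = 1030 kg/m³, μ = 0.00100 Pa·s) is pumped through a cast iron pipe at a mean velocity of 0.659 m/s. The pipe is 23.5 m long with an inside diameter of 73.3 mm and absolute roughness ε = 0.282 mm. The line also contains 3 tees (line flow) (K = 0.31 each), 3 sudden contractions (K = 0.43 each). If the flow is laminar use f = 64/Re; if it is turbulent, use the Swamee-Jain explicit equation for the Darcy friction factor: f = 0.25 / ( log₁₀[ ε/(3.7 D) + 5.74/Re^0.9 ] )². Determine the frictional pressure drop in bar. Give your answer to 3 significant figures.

ΔP ≈ 0.0269 bar

Reynolds number Re = ρVD/μ = 1030 · 0.659 · 0.0733 / 0.001 = 4.975e+04.
Re > 4000 → turbulent. Relative roughness ε/D = 0.000282/0.0733 = 0.00385. Swamee-Jain: f = 0.25/(log₁₀[0.00385/3.7 + 5.74/4.975e+04^0.9])² = 0.25/(log₁₀[0.00104 + 0.00034])² = 0.25/(-2.86)² = 0.03056.
Total minor-loss coefficient ΣK = 3·0.31 + 3·0.43 = 2.22.
ΔP = [f·L/D + ΣK]·(ρV²/2) = [0.03056·23.5/0.0733 + 2.22]·(1030·0.659²/2) = [9.798 + 2.22]·223.7 = 2688 Pa.
ΔP = 2688 Pa = 0.0269 bar.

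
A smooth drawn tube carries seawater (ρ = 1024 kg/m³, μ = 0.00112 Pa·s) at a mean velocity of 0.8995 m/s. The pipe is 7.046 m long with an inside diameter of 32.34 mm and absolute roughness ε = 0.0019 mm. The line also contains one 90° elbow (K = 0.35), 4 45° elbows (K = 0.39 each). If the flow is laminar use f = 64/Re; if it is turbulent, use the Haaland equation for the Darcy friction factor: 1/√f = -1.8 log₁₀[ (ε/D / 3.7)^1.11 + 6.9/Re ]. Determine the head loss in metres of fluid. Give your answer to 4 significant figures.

h_f ≈ 0.2954 m

Reynolds number Re = ρVD/μ = 1024 · 0.8995 · 0.03234 / 0.00112 = 2.66e+04.
Re > 4000 → turbulent. Relative roughness ε/D = 1.9e-06/0.03234 = 5.88e-05. Haaland: 1/√f = -1.8 log₁₀[(5.88e-05/3.7)^1.11 + 6.9/2.66e+04] = -1.8 log₁₀[4.71e-06 + 0.000259] = 6.441, so f = 0.02411.
Total minor-loss coefficient ΣK = 1·0.35 + 4·0.39 = 1.91.
ΔP = [f·L/D + ΣK]·(ρV²/2) = [0.02411·7.046/0.03234 + 1.91]·(1024·0.8995²/2) = [5.252 + 1.91]·414.3 = 2967 Pa.
Head loss h_f = ΔP/(ρg) = 2967/(1024·9.81) = 0.2954 m.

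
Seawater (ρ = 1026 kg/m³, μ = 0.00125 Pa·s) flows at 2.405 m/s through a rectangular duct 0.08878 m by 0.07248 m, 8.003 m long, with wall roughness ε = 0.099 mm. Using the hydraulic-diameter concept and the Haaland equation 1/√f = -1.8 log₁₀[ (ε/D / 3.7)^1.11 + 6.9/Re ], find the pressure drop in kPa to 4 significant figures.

Hydraulic diameter D_h = 4A/P = 4·(0.08878·0.07248)/(2·(0.08878+0.07248)) = 0.02574/0.3225 = 0.07981 m.
Re = ρVD_h/μ = 1026·2.405·0.07981/0.00125 = 1.575e+05.
ε/D_h = 9.9e-05/0.07981 = 0.00124; Haaland gives 1/√f = -1.8 log₁₀[0.000139+4.38e-05] = 6.728, so f = 0.02209.
ΔP = f(L/D_h)(ρV²/2) = 0.02209·8.003/0.07981·2967 = 6573 Pa.
ΔP = 6.573 kPa.

ΔP ≈ 6.573 kPa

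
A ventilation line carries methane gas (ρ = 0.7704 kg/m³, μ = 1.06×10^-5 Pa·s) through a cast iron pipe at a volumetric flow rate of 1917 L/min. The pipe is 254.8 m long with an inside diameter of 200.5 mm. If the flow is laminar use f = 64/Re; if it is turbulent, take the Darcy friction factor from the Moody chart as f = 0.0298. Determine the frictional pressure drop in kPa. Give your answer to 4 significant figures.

Q = 1917 L/min = 1917/60000 = 0.03195 m³/s.
Cross-sectional area A = πD²/4 = π(0.2005)²/4 = 0.03157 m²; mean velocity V = Q/A = 0.03195/0.03157 = 1.012 m/s.
Reynolds number Re = ρVD/μ = 0.7704 · 1.012 · 0.2005 / 1.06e-05 = 1.475e+04.
Re > 4000 → turbulent; use the Moody-chart value f = 0.0298.
Darcy-Weisbach: ΔP = f(L/D)(ρV²/2) = 0.0298·(254.8/0.2005)·(0.7704·1.012²/2) = 0.0298·1271·0.3944 = 14.94 Pa.
ΔP = 14.94 Pa = 0.01494 kPa.

ΔP ≈ 0.01494 kPa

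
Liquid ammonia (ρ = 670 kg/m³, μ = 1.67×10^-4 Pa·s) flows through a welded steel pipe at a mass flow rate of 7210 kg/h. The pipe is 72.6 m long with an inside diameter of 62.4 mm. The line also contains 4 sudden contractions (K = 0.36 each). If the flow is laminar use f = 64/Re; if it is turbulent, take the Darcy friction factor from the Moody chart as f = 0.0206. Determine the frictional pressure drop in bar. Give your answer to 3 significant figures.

ṁ = 7210 kg/h = 7210/3600 = 2.003 kg/s.
A = πD²/4 = π(0.0624)²/4 = 0.003058 m²; mean velocity V = ṁ/(ρA) = 2.003/(670 · 0.003058) = 0.9775 m/s.
Reynolds number Re = ρVD/μ = 670 · 0.9775 · 0.0624 / 0.000167 = 2.447e+05.
Re > 4000 → turbulent; use the Moody-chart value f = 0.0206.
Total minor-loss coefficient ΣK = 4·0.36 = 1.44.
ΔP = [f·L/D + ΣK]·(ρV²/2) = [0.0206·72.6/0.0624 + 1.44]·(670·0.9775²/2) = [23.97 + 1.44]·320.1 = 8132 Pa.
ΔP = 8132 Pa = 0.0813 bar.

ΔP ≈ 0.0813 bar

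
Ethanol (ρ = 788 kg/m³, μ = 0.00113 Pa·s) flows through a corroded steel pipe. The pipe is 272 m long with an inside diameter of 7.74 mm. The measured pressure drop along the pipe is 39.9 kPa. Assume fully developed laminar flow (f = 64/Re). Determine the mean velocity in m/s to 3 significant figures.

For laminar flow, f = 64/Re with Re = ρVD/μ, so Darcy-Weisbach reduces to ΔP = 32μLV/D². Solving for V: V = ΔP·D²/(32μL) = 3.99e+04·(0.00774)²/(32·0.00113·272) = 0.243 m/s.
Check: Re = ρVD/μ = 788·0.243·0.00774/0.00113 = 1312 < 2300, so the laminar assumption holds.

V ≈ 0.243 m/s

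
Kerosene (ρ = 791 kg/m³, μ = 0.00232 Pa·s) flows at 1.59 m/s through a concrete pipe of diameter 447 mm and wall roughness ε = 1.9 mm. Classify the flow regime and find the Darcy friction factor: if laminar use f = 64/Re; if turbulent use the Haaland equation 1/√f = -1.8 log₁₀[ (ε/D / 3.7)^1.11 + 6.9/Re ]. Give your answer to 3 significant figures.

Re = ρVD/μ = 791·1.59·0.447/0.00232 = 2.423e+05.
Re > 4000 → turbulent. ε/D = 0.0019/0.447 = 0.00425; Haaland: 1/√f = -1.8 log₁₀[0.000546 + 2.85e-05] = 5.834, so f = 0.02938.

f ≈ 0.0294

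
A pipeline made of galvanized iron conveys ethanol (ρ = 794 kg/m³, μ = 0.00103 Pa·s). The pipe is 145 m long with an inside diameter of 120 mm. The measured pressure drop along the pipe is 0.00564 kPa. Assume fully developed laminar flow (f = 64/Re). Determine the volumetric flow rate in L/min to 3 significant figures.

For laminar flow, f = 64/Re with Re = ρVD/μ, so Darcy-Weisbach reduces to ΔP = 32μLV/D². Solving for V: V = ΔP·D²/(32μL) = 5.64·(0.12)²/(32·0.00103·145) = 0.01699 m/s.
Check: Re = ρVD/μ = 794·0.01699·0.12/0.00103 = 1572 < 2300, so the laminar assumption holds.
Q = V·A = 0.01699·(π/4·0.12²) = 0.0001922 m³/s = 11.5 L/min.

Q ≈ 11.5 L/min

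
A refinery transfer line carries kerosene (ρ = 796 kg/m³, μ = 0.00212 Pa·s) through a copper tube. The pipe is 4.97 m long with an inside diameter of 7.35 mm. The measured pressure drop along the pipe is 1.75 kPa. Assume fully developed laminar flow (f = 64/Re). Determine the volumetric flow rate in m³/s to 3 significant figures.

Q ≈ 1.19×10^-5 m³/s

For laminar flow, f = 64/Re with Re = ρVD/μ, so Darcy-Weisbach reduces to ΔP = 32μLV/D². Solving for V: V = ΔP·D²/(32μL) = 1750·(0.00735)²/(32·0.00212·4.97) = 0.2804 m/s.
Check: Re = ρVD/μ = 796·0.2804·0.00735/0.00212 = 773.8 < 2300, so the laminar assumption holds.
Q = V·A = 0.2804·(π/4·0.00735²) = 1.19e-05 m³/s = 1.19×10^-5 m³/s.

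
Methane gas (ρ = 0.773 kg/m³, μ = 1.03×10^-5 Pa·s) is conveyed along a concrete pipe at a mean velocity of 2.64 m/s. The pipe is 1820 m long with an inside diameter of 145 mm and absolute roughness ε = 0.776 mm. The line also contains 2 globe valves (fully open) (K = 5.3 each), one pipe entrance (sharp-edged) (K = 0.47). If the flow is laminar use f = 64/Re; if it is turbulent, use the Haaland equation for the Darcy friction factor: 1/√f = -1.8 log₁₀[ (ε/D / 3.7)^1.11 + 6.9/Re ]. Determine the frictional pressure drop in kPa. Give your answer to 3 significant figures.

Reynolds number Re = ρVD/μ = 0.773 · 2.64 · 0.145 / 1.03e-05 = 2.873e+04.
Re > 4000 → turbulent. Relative roughness ε/D = 0.000776/0.145 = 0.00535. Haaland: 1/√f = -1.8 log₁₀[(0.00535/3.7)^1.11 + 6.9/2.873e+04] = -1.8 log₁₀[0.000705 + 0.00024] = 5.444, so f = 0.03374.
Total minor-loss coefficient ΣK = 2·5.3 + 1·0.47 = 11.1.
ΔP = [f·L/D + ΣK]·(ρV²/2) = [0.03374·1820/0.145 + 11.1]·(0.773·2.64²/2) = [423.4 + 11.1]·2.694 = 1170 Pa.
ΔP = 1170 Pa = 1.17 kPa.

ΔP ≈ 1.17 kPa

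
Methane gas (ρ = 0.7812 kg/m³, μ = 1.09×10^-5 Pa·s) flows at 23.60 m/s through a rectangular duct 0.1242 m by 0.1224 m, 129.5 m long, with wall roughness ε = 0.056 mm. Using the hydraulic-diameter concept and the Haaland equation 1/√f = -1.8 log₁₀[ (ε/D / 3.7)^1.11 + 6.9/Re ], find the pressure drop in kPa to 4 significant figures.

Hydraulic diameter D_h = 4A/P = 4·(0.1242·0.1224)/(2·(0.1242+0.1224)) = 0.06081/0.4932 = 0.1233 m.
Re = ρVD_h/μ = 0.7812·23.6·0.1233/1.09e-05 = 2.085e+05.
ε/D_h = 5.6e-05/0.1233 = 0.000454; Haaland gives 1/√f = -1.8 log₁₀[4.56e-05+3.31e-05] = 7.388, so f = 0.01832.
ΔP = f(L/D_h)(ρV²/2) = 0.01832·129.5/0.1233·217.5 = 4187 Pa.
ΔP = 4.187 kPa.

ΔP ≈ 4.187 kPa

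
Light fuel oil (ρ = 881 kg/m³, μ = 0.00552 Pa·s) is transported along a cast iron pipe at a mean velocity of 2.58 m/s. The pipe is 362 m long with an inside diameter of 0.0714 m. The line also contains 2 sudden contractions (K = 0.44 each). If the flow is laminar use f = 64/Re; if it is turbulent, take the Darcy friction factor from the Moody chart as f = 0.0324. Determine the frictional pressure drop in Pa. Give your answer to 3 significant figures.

ΔP ≈ 484000 Pa

Reynolds number Re = ρVD/μ = 881 · 2.58 · 0.0714 / 0.00552 = 2.94e+04.
Re > 4000 → turbulent; use the Moody-chart value f = 0.0324.
Total minor-loss coefficient ΣK = 2·0.44 = 0.88.
ΔP = [f·L/D + ΣK]·(ρV²/2) = [0.0324·362/0.0714 + 0.88]·(881·2.58²/2) = [164.3 + 0.88]·2932 = 4.842e+05 Pa.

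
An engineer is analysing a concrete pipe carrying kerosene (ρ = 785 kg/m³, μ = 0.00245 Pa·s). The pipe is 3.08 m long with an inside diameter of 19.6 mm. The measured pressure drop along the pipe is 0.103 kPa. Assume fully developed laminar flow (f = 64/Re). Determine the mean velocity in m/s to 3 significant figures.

For laminar flow, f = 64/Re with Re = ρVD/μ, so Darcy-Weisbach reduces to ΔP = 32μLV/D². Solving for V: V = ΔP·D²/(32μL) = 103·(0.0196)²/(32·0.00245·3.08) = 0.1639 m/s.
Check: Re = ρVD/μ = 785·0.1639·0.0196/0.00245 = 1029 < 2300, so the laminar assumption holds.

V ≈ 0.164 m/s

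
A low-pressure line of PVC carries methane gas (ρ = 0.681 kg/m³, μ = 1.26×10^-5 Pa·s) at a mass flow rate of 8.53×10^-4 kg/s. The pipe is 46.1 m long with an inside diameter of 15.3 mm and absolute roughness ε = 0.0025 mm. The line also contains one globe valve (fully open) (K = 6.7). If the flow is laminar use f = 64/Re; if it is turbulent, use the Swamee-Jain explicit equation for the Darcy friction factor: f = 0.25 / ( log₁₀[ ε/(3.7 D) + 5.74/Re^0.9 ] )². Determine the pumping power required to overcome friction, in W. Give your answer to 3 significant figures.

A = πD²/4 = π(0.0153)²/4 = 0.0001839 m²; mean velocity V = ṁ/(ρA) = 0.000853/(0.681 · 0.0001839) = 6.813 m/s.
Reynolds number Re = ρVD/μ = 0.681 · 6.813 · 0.0153 / 1.26e-05 = 5634.
Re > 4000 → turbulent. Relative roughness ε/D = 2.5e-06/0.0153 = 0.000163. Swamee-Jain: f = 0.25/(log₁₀[0.000163/3.7 + 5.74/5634^0.9])² = 0.25/(log₁₀[4.42e-05 + 0.00242])² = 0.25/(-2.609)² = 0.03673.
Total minor-loss coefficient ΣK = 1·6.7 = 6.7.
ΔP = [f·L/D + ΣK]·(ρV²/2) = [0.03673·46.1/0.0153 + 6.7]·(0.681·6.813²/2) = [110.7 + 6.7]·15.8 = 1855 Pa.
Q = ṁ/ρ = 0.000853/0.681 = 0.001253 m³/s.
Pumping power P = QΔP = 0.001253·1855 = 2.323 W = 2.32 W.

P ≈ 2.32 W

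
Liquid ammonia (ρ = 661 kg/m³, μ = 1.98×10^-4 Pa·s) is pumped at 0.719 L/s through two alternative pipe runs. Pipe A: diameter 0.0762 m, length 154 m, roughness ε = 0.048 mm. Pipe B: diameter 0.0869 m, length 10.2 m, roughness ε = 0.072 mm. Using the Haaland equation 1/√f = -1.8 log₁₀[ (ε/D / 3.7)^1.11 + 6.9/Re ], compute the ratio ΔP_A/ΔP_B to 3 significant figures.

Pipe A: V = Q/A = 0.000719/0.00456 = 0.1577 m/s; Re = 4.011e+04; ε/D = 0.00063; Haaland → f = 0.0235; ΔP_A = f(L/D)(ρV²/2) = 390.1 Pa.
Pipe B: V = Q/A = 0.000719/0.005931 = 0.1212 m/s; Re = 3.517e+04; ε/D = 0.000829; Haaland → f = 0.02456; ΔP_B = f(L/D)(ρV²/2) = 14 Pa.
ΔP_A/ΔP_B = 390.1/14 = 27.9.

ΔP_A/ΔP_B ≈ 27.9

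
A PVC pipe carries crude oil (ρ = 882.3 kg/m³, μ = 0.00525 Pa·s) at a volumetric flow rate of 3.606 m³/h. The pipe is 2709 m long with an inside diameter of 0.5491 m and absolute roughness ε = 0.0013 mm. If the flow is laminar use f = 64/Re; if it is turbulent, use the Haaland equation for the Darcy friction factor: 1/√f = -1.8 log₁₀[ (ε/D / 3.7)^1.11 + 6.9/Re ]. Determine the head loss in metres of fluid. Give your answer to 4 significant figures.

h_f ≈ 7.377×10^-4 m

Q = 3.606 m³/h = 3.606/3600 = 0.001002 m³/s.
Cross-sectional area A = πD²/4 = π(0.5491)²/4 = 0.2368 m²; mean velocity V = Q/A = 0.001002/0.2368 = 0.00423 m/s.
Reynolds number Re = ρVD/μ = 882.3 · 0.00423 · 0.5491 / 0.00525 = 390.3.
Re < 2300 → laminar flow, so f = 64/Re = 64/390.3 = 0.164 (the turbulent correlation is not needed).
Darcy-Weisbach: ΔP = f(L/D)(ρV²/2) = 0.164·(2709/0.5491)·(882.3·0.00423²/2) = 0.164·4934·0.007893 = 6.385 Pa.
Head loss h_f = ΔP/(ρg) = 6.385/(882.3·9.81) = 7.377×10^-4 m.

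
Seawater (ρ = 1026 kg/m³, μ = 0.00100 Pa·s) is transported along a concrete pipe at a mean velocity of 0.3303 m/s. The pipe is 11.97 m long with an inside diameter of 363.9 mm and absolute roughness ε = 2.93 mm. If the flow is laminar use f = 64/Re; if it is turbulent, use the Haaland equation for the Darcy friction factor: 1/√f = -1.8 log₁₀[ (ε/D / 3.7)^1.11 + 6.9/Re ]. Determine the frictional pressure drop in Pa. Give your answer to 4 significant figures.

ΔP ≈ 66.02 Pa

Reynolds number Re = ρVD/μ = 1026 · 0.3303 · 0.3639 / 0.001 = 1.233e+05.
Re > 4000 → turbulent. Relative roughness ε/D = 0.00293/0.3639 = 0.00805. Haaland: 1/√f = -1.8 log₁₀[(0.00805/3.7)^1.11 + 6.9/1.233e+05] = -1.8 log₁₀[0.00111 + 5.6e-05] = 5.281, so f = 0.03586.
Darcy-Weisbach: ΔP = f(L/D)(ρV²/2) = 0.03586·(11.97/0.3639)·(1026·0.3303²/2) = 0.03586·32.89·55.97 = 66.02 Pa.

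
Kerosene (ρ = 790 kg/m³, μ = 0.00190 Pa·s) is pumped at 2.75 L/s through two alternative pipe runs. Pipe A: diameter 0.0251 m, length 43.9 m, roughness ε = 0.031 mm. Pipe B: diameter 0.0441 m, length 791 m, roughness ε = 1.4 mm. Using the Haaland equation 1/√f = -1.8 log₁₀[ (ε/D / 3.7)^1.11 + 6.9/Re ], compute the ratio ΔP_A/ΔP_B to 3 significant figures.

ΔP_A/ΔP_B ≈ 0.374

Pipe A: V = Q/A = 0.00275/0.0004948 = 5.558 m/s; Re = 5.8e+04; ε/D = 0.00124; Haaland → f = 0.02395; ΔP_A = f(L/D)(ρV²/2) = 5.112e+05 Pa.
Pipe B: V = Q/A = 0.00275/0.001527 = 1.8 m/s; Re = 3.301e+04; ε/D = 0.0317; Haaland → f = 0.05956; ΔP_B = f(L/D)(ρV²/2) = 1.368e+06 Pa.
ΔP_A/ΔP_B = 5.112e+05/1.368e+06 = 0.374.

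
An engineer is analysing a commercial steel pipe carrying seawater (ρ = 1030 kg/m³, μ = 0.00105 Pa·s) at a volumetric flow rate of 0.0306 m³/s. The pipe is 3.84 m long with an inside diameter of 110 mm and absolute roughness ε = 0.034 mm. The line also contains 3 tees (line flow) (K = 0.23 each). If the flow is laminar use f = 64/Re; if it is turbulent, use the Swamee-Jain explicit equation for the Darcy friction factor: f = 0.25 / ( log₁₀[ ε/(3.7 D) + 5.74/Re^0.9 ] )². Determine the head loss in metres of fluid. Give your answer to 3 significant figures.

h_f ≈ 0.676 m

Cross-sectional area A = πD²/4 = π(0.11)²/4 = 0.009503 m²; mean velocity V = Q/A = 0.0306/0.009503 = 3.22 m/s.
Reynolds number Re = ρVD/μ = 1030 · 3.22 · 0.11 / 0.00105 = 3.474e+05.
Re > 4000 → turbulent. Relative roughness ε/D = 3.4e-05/0.11 = 0.000309. Swamee-Jain: f = 0.25/(log₁₀[0.000309/3.7 + 5.74/3.474e+05^0.9])² = 0.25/(log₁₀[8.35e-05 + 5.92e-05])² = 0.25/(-3.846)² = 0.01691.
Total minor-loss coefficient ΣK = 3·0.23 = 0.69.
ΔP = [f·L/D + ΣK]·(ρV²/2) = [0.01691·3.84/0.11 + 0.69]·(1030·3.22²/2) = [0.5902 + 0.69]·5339 = 6835 Pa.
Head loss h_f = ΔP/(ρg) = 6835/(1030·9.81) = 0.676 m.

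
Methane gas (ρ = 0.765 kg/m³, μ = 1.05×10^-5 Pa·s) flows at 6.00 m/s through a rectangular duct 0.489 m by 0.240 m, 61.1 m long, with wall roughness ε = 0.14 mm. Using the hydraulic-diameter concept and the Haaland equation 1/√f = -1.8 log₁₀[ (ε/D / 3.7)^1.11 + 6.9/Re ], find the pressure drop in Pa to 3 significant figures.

Hydraulic diameter D_h = 4A/P = 4·(0.489·0.24)/(2·(0.489+0.24)) = 0.4694/1.458 = 0.322 m.
Re = ρVD_h/μ = 0.765·6·0.322/1.05e-05 = 1.407e+05.
ε/D_h = 0.00014/0.322 = 0.000435; Haaland gives 1/√f = -1.8 log₁₀[4.34e-05+4.9e-05] = 7.261, so f = 0.01897.
ΔP = f(L/D_h)(ρV²/2) = 0.01897·61.1/0.322·13.77 = 49.56 Pa.

ΔP ≈ 49.6 Pa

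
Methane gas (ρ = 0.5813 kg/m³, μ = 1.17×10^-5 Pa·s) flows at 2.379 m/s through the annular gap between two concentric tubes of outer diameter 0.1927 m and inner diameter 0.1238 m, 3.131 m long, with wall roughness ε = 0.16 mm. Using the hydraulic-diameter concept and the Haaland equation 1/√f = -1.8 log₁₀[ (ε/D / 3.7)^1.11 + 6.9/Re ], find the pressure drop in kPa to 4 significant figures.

ΔP ≈ 0.002654 kPa

Hydraulic diameter D_h = 4A/P = D_o - D_i = 0.1927 - 0.1238 = 0.0689 m.
Re = ρVD_h/μ = 0.5813·2.379·0.0689/1.17e-05 = 8144.
ε/D_h = 0.00016/0.0689 = 0.00232; Haaland gives 1/√f = -1.8 log₁₀[0.000279+0.000847] = 5.307, so f = 0.0355.
ΔP = f(L/D_h)(ρV²/2) = 0.0355·3.131/0.0689·1.645 = 2.654 Pa.
ΔP = 0.002654 kPa.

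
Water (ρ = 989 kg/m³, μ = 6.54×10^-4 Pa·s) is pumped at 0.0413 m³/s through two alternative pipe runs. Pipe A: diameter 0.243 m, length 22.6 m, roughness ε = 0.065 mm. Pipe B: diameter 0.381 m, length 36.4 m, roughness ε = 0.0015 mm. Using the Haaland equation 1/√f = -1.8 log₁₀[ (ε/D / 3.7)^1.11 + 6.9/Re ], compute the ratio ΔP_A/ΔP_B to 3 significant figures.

Pipe A: V = Q/A = 0.0413/0.04638 = 0.8905 m/s; Re = 3.272e+05; ε/D = 0.000267; Haaland → f = 0.01644; ΔP_A = f(L/D)(ρV²/2) = 599.5 Pa.
Pipe B: V = Q/A = 0.0413/0.114 = 0.3623 m/s; Re = 2.087e+05; ε/D = 3.94e-06; Haaland → f = 0.01539; ΔP_B = f(L/D)(ρV²/2) = 95.44 Pa.
ΔP_A/ΔP_B = 599.5/95.44 = 6.28.

ΔP_A/ΔP_B ≈ 6.28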